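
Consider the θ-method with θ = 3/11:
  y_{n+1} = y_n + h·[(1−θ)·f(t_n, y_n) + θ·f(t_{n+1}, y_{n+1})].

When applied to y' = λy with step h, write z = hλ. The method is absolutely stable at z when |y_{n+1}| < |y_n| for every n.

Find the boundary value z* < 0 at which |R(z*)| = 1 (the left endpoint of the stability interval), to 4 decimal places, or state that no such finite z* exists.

z* = -4.4000.

Test eqn y'=λy, z=hλ:
  y_{n+1} = y_n + z·[8/11·y_n + 3/11·y_{n+1}] ⇒ (1 − 3/11z)y_{n+1} = (1 + 8/11z)y_n
  so R(z) = (1 + 8/11z)/(1 − 3/11z).

Boundary: |R(x)|=1, x<0.
x=-0.68: |R|=0.4264
R=−1: 1+8/11x = −1+3/11x ⇒ -5/11x=2 ⇒ x=2/(-5/11)=-4.4000
Confirm numerically:
  x=-3.758: |R|=0.85589 <1
  x=-3.684: |R|=0.83766 <1
  x=-3.683: |R|=0.83741 <1
  x=-2.410: |R|=0.45420 <1
  x=-4.857: |R|=1.08936 >1
  x=-4.474: |R|=1.01515 >1
So |R|<1 on (-4.4000, 0).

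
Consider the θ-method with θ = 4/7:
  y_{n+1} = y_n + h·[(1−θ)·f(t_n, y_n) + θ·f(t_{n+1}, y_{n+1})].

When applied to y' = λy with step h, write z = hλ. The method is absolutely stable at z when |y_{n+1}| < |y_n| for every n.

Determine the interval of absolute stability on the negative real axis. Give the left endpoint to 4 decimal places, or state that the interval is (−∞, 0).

(−∞, 0) — no finite endpoint.

Test eqn y'=λy, z=hλ:
  y_{n+1} = y_n + z·[3/7·y_n + 4/7·y_{n+1}] ⇒ (1 − 4/7z)y_{n+1} = (1 + 3/7z)y_n
  ⇒ R(z) = (1 + 3/7z)/(1 − 4/7z).

Need |R(x)|<1, x<0.
x=-0.64: |R|=0.5314
x=-2: |R|=0.0667
x=-10: |R|=0.4894
x=-100: |R|=0.7199
θ=4/7≥1/2 ⇒ |1+3/7x|<|1−4/7x| ∀x<0 ⇒ unbounded interval.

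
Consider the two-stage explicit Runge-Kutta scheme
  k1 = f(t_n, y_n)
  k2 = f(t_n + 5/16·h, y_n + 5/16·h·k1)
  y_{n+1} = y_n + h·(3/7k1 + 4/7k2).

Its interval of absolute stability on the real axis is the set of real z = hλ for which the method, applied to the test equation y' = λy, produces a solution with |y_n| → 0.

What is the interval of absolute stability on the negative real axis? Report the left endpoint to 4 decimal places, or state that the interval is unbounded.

On y'=λy, z=hλ:
  k1=λy_n ⇒ h·k1=z·y_n;  k2=λ(1+5/16z)y_n ⇒ h·k2=z(1+5/16z)y_n
  y_{n+1}/y_n = 1 + 3/7z + 4/7z(1+5/16z) = 1 + z + 5/28z²
  Hence R(z) = 1 + z + 5/28z².

Find x<0 with |R(x)|<1.
x=-0.34: |R|=0.6806
R=1: x+5/28x²=0 ⇒ x=−28/5=-5.6000; min R=1−1/(4·5/28)=-0.4000>−1
Confirm numerically:
  x=-5.420: |R|=0.82579 <1
  x=-4.723: |R|=0.26034 <1
  x=-2.617: |R|=0.39402 <1
  x=-2.369: |R|=0.36683 <1
  x=-5.900: |R|=1.31607 >1
  x=-5.668: |R|=1.06883 >1
  x=-5.632: |R|=1.03218 >1
So |R|<1 on (-5.6000, 0).

(-5.6000, 0).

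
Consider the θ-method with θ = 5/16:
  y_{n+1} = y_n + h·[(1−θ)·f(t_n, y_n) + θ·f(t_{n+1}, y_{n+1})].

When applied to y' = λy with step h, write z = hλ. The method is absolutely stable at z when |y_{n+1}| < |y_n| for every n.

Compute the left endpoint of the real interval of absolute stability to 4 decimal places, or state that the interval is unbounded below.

Set f=λy, z=hλ:
  y_{n+1} = y_n + z·[11/16·y_n + 5/16·y_{n+1}] ⇒ (1 − 5/16z)y_{n+1} = (1 + 11/16z)y_n
  so R(z) = (1 + 11/16z)/(1 − 5/16z).

Need |R(x)|<1, x<0.
x=-1.66: |R|=0.0930
R=−1: 1+11/16x = −1+5/16x ⇒ -3/8x=2 ⇒ x=2/(-3/8)=-5.3333
Confirm numerically:
  x=-3.988: |R|=0.77540 <1
  x=-3.884: |R|=0.75449 <1
  x=-3.476: |R|=0.66615 <1
  x=-3.201: |R|=0.60025 <1
  x=-5.888: |R|=1.07324 >1
  x=-5.503: |R|=1.02339 >1
  x=-5.378: |R|=1.00625 >1
Stable set (-5.3333, 0).

left endpoint -5.3333.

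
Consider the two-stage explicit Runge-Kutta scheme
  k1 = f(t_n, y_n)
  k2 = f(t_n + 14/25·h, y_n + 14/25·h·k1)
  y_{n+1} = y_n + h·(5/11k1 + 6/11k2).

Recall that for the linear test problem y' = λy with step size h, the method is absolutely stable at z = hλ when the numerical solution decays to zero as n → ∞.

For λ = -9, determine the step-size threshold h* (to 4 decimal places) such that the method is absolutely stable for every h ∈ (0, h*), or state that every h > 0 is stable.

Test eqn y'=λy, z=hλ:
  k1=λy_n ⇒ h·k1=z·y_n;  k2=λ(1+14/25z)y_n ⇒ h·k2=z(1+14/25z)y_n
  y_{n+1}/y_n = 1 + 5/11z + 6/11z(1+14/25z) = 1 + z + 84/275z²
  R(z) = 1 + z + 84/275z².

Find x<0 with |R(x)|<1.
x=-0.42: |R|=0.6339
R=1: x+84/275x²=0 ⇒ x=−275/84=-3.2738; min R=1−1/(4·84/275)=0.1815>−1
Confirm numerically:
  x=-3.134: |R|=0.86616 <1
  x=-2.840: |R|=0.62367 <1
  x=-2.727: |R|=0.54452 <1
  x=-1.378: |R|=0.20202 <1
  x=-3.699: |R|=1.48041 >1
  x=-3.561: |R|=1.31238 >1
  x=-3.394: |R|=1.12460 >1
Stable set (-3.2738, 0).

(-3.2738,0); λ=-9 ⇒ h* = (275/84)/9 = 0.3638.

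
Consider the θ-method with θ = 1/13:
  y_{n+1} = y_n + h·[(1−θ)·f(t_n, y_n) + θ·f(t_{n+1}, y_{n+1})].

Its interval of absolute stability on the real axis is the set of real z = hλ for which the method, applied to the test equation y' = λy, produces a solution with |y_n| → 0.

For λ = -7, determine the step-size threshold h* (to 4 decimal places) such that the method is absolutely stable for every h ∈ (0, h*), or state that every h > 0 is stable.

(-2.3636,0); λ=-7 ⇒ h* = (26/11)/7 = 0.3377.

With y'=λy (z=hλ):
  y_{n+1} = y_n + z·[12/13·y_n + 1/13·y_{n+1}] ⇒ (1 − 1/13z)y_{n+1} = (1 + 12/13z)y_n
  ⇒ R(z) = (1 + 12/13z)/(1 − 1/13z).

Find x<0 with |R(x)|<1.
x=-0.89: |R|=0.1670
R=−1: 1+12/13x = −1+1/13x ⇒ -11/13x=2 ⇒ x=2/(-11/13)=-2.3636
Confirm numerically:
  x=-2.325: |R|=0.97227 <1
  x=-1.582: |R|=0.41037 <1
  x=-1.445: |R|=0.30045 <1
  x=-2.866: |R|=1.34829 >1
  x=-2.539: |R|=1.12414 >1
  x=-2.463: |R|=1.07068 >1
Interval (-2.3636, 0).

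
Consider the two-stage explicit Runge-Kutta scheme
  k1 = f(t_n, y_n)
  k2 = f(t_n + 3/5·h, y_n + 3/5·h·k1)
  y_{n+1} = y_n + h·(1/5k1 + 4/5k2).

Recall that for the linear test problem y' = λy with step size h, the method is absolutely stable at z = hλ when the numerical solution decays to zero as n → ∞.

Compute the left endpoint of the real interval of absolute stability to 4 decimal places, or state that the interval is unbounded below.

z* = -2.0833.

Set f=λy, z=hλ:
  k1=λy_n ⇒ h·k1=z·y_n;  k2=λ(1+3/5z)y_n ⇒ h·k2=z(1+3/5z)y_n
  y_{n+1}/y_n = 1 + 1/5z + 4/5z(1+3/5z) = 1 + z + 12/25z²
  so R(z) = 1 + z + 12/25z².

Need |R(x)|<1, x<0.
x=-0.32: |R|=0.7292
R=1: x+12/25x²=0 ⇒ x=−25/12=-2.0833; min R=1−1/(4·12/25)=0.4792>−1
Confirm numerically:
  x=-2.043: |R|=0.96045 <1
  x=-1.758: |R|=0.72547 <1
  x=-0.960: |R|=0.48237 <1
  x=-2.366: |R|=1.32102 >1
  x=-2.173: |R|=1.09353 >1
So |R|<1 on (-2.0833, 0).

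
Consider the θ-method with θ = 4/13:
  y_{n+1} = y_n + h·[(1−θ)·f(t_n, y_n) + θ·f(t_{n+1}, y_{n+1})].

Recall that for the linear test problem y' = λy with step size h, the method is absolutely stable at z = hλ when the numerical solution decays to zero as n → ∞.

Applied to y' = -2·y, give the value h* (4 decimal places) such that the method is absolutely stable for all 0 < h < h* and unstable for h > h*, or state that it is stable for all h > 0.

(-5.2000,0); λ=-2 ⇒ h* = (26/5)/2 = 2.6000.

On y'=λy, z=hλ:
  y_{n+1} = y_n + z·[9/13·y_n + 4/13·y_{n+1}] ⇒ (1 − 4/13z)y_{n+1} = (1 + 9/13z)y_n
  R(z) = (1 + 9/13z)/(1 − 4/13z).

Need |R(x)|<1, x<0.
x=-0.9: |R|=0.2952
R=−1: 1+9/13x = −1+4/13x ⇒ -5/13x=2 ⇒ x=2/(-5/13)=-5.2000
Confirm numerically:
  x=-3.607: |R|=0.70960 <1
  x=-3.248: |R|=0.62450 <1
  x=-2.319: |R|=0.35334 <1
  x=-5.502: |R|=1.04313 >1
  x=-5.361: |R|=1.02337 >1
  x=-5.325: |R|=1.01822 >1
Interval (-5.2000, 0).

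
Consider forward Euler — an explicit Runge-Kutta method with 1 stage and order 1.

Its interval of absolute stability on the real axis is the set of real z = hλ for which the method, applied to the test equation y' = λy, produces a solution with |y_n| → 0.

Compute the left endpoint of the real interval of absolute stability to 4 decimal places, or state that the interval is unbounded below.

Set f=λy, z=hλ:
  order 1, 1-stage ⇒ R(z)=1+z
  (e.g. R(-0.47)=0.53000, |R|=0.53000)

Solve |R(x)|<1 on ℝ⁻.
x=-0.47: |R|=0.5300
|R(-1.66)|=0.6600 |R(-1.56)|=0.5600 |R(-1.23)|=0.2300
Bisect:
  x_lo=-2.3798 |R|=1.3798  x_hi=-0.1261 |R|=0.8739
  mid=-1.25294 |R|=0.25294 →hi
  mid=-1.81636 |R|=0.81636 →hi
  mid=-2.09808 |R|=1.09808 →lo
  mid=-1.95722 |R|=0.95722 →hi
  mid=-2.02765 |R|=1.02765 →lo
  mid=-1.99243 |R|=0.99243 →hi
  mid=-2.01004 |R|=1.01004 →lo
  mid=-2.00124 |R|=1.00124 →lo
  mid=-1.99684 |R|=0.99684 →hi
  mid=-1.99904 |R|=0.99904 →hi
  ...
  [-2.00014,-2.00000] ⇒ x*=-2.0000
So |R|<1 on (-2.0000, 0).

z* = -2.0000.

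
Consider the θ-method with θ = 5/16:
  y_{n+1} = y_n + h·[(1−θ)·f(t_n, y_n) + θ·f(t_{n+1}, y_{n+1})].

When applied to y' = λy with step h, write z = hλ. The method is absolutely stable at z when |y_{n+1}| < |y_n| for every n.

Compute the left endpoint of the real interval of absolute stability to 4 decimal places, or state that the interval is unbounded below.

left endpoint -5.3333.

On y'=λy, z=hλ:
  y_{n+1} = y_n + z·[11/16·y_n + 5/16·y_{n+1}] ⇒ (1 − 5/16z)y_{n+1} = (1 + 11/16z)y_n
  Hence R(z) = (1 + 11/16z)/(1 − 5/16z).

Boundary: |R(x)|=1, x<0.
x=-1.22: |R|=0.1167
R=−1: 1+11/16x = −1+5/16x ⇒ -3/8x=2 ⇒ x=2/(-3/8)=-5.3333
Confirm numerically:
  x=-4.711: |R|=0.90560 <1
  x=-4.070: |R|=0.79147 <1
  x=-3.786: |R|=0.73421 <1
  x=-2.241: |R|=0.31799 <1
  x=-5.788: |R|=1.06070 >1
  x=-5.692: |R|=1.04840 >1
Interval (-5.3333, 0).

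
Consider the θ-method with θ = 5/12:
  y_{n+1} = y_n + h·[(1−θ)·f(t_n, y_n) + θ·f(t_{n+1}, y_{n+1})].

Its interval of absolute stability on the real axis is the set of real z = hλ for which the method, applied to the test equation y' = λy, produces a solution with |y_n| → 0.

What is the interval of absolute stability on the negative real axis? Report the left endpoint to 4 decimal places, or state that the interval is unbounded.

(-12.0000, 0).

Test eqn y'=λy, z=hλ:
  y_{n+1} = y_n + z·[7/12·y_n + 5/12·y_{n+1}] ⇒ (1 − 5/12z)y_{n+1} = (1 + 7/12z)y_n
  R(z) = (1 + 7/12z)/(1 − 5/12z).

Need |R(x)|<1, x<0.
x=-1.56: |R|=0.0545
R=−1: 1+7/12x = −1+5/12x ⇒ -1/6x=2 ⇒ x=2/(-1/6)=-12.0000
Confirm numerically:
  x=-11.468: |R|=0.98466 <1
  x=-11.423: |R|=0.98330 <1
  x=-10.253: |R|=0.94477 <1
  x=-6.913: |R|=0.78151 <1
  x=-12.286: |R|=1.00779 >1
  x=-12.043: |R|=1.00119 >1
Interval (-12.0000, 0).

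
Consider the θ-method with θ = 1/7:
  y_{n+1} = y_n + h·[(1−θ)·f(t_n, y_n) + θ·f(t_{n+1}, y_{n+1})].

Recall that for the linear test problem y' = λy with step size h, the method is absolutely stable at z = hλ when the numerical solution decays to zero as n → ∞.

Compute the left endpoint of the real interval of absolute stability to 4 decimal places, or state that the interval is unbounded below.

Test eqn y'=λy, z=hλ:
  y_{n+1} = y_n + z·[6/7·y_n + 1/7·y_{n+1}] ⇒ (1 − 1/7z)y_{n+1} = (1 + 6/7z)y_n
  Hence R(z) = (1 + 6/7z)/(1 − 1/7z).

Find x<0 with |R(x)|<1.
x=-0.44: |R|=0.5860
R=−1: 1+6/7x = −1+1/7x ⇒ -5/7x=2 ⇒ x=2/(-5/7)=-2.8000
Confirm numerically:
  x=-2.670: |R|=0.93278 <1
  x=-2.187: |R|=0.66638 <1
  x=-1.990: |R|=0.54950 <1
  x=-1.250: |R|=0.06061 <1
  x=-3.267: |R|=1.22743 >1
  x=-3.155: |R|=1.17479 >1
  x=-2.826: |R|=1.01323 >1
Stable set (-2.8000, 0).

z* = -2.8000.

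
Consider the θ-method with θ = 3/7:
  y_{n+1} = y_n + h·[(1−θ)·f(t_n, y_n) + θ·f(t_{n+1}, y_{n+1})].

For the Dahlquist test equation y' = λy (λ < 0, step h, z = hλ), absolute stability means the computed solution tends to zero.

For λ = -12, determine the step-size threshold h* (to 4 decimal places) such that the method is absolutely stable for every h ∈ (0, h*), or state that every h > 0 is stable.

On y'=λy, z=hλ:
  y_{n+1} = y_n + z·[4/7·y_n + 3/7·y_{n+1}] ⇒ (1 − 3/7z)y_{n+1} = (1 + 4/7z)y_n
  so R(z) = (1 + 4/7z)/(1 − 3/7z).

Find x<0 with |R(x)|<1.
x=-1.33: |R|=0.1529
R=−1: 1+4/7x = −1+3/7x ⇒ -1/7x=2 ⇒ x=2/(-1/7)=-14.0000
Confirm numerically:
  x=-13.143: |R|=0.98154 <1
  x=-11.178: |R|=0.93038 <1
  x=-10.925: |R|=0.92269 <1
  x=-10.183: |R|=0.89835 <1
  x=-14.579: |R|=1.01141 >1
  x=-14.116: |R|=1.00235 >1
So |R|<1 on (-14.0000, 0).

(-14.0000,0); λ=-12 ⇒ h* = (14)/12 = 1.1667.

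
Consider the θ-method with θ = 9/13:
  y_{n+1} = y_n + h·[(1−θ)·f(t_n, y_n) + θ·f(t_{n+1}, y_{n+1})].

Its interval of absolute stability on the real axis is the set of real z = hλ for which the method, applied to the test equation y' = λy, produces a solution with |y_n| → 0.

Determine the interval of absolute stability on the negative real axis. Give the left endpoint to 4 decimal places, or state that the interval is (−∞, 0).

unbounded; (−∞, 0).

Set f=λy, z=hλ:
  y_{n+1} = y_n + z·[4/13·y_n + 9/13·y_{n+1}] ⇒ (1 − 9/13z)y_{n+1} = (1 + 4/13z)y_n
  R(z) = (1 + 4/13z)/(1 − 9/13z).

Find x<0 with |R(x)|<1.
x=-1.48: |R|=0.2690
x=-2: |R|=0.1613
x=-10: |R|=0.2621
x=-100: |R|=0.4239
θ=9/13≥1/2 ⇒ |1+4/13x|<|1−9/13x| ∀x<0 ⇒ interval (−∞,0).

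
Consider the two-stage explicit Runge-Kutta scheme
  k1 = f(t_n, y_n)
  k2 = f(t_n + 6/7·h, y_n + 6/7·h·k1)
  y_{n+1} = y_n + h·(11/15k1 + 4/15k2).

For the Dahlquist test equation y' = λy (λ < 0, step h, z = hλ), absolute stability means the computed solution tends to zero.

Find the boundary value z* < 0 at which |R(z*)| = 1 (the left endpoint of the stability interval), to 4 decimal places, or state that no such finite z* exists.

With y'=λy (z=hλ):
  k1=λy_n ⇒ h·k1=z·y_n;  k2=λ(1+6/7z)y_n ⇒ h·k2=z(1+6/7z)y_n
  y_{n+1}/y_n = 1 + 11/15z + 4/15z(1+6/7z) = 1 + z + 8/35z²
  ⇒ R(z) = 1 + z + 8/35z².

Boundary: |R(x)|=1, x<0.
x=-0.89: |R|=0.2911
R=1: x+8/35x²=0 ⇒ x=−35/8=-4.3750; min R=1−1/(4·8/35)=-0.0938>−1
Confirm numerically:
  x=-3.666: |R|=0.40590 <1
  x=-2.946: |R|=0.03775 <1
  x=-2.164: |R|=0.09362 <1
  x=-1.823: |R|=0.06338 <1
  x=-4.949: |R|=1.64931 >1
  x=-4.555: |R|=1.18741 >1
Stable set (-4.3750, 0).

left endpoint -4.3750.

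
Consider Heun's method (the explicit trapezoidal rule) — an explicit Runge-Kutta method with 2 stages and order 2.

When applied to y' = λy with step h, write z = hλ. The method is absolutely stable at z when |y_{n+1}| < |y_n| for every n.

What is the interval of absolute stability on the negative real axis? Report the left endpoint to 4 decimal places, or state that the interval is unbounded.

With y'=λy (z=hλ):
  order 2, 2-stage ⇒ R(z)=1+z+z^2/2
  (e.g. R(-1.05)=0.50125, |R|=0.50125)

Solve |R(x)|<1 on ℝ⁻.
x=-1.05: |R|=0.5012
|R(-2.32)|=1.3712 |R(-1.96)|=0.9608 |R(-1.02)|=0.5002
Bisect:
  x_lo=-2.6337 |R|=1.8344  x_hi=-0.1104 |R|=0.8957
  mid=-1.37202 |R|=0.56920 →hi
  mid=-2.00284 |R|=1.00284 →lo
  mid=-1.68743 |R|=0.73628 →hi
  mid=-1.84513 |R|=0.85713 →hi
  mid=-1.92399 |R|=0.92687 →hi
  mid=-1.96341 |R|=0.96408 →hi
  mid=-1.98312 |R|=0.98327 →hi
  mid=-1.99298 |R|=0.99301 →hi
  mid=-1.99791 |R|=0.99791 →hi
  ...
  [-2.00007,-1.99991] ⇒ x*=-2.0000
Stable set (-2.0000, 0).

(-2.0000, 0).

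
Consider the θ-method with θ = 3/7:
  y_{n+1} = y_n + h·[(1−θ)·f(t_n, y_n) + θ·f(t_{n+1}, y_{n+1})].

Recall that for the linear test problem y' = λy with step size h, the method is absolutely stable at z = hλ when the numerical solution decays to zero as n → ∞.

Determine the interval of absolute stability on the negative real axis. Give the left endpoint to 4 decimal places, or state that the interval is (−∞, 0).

z∈(-14.0000,0).

With y'=λy (z=hλ):
  y_{n+1} = y_n + z·[4/7·y_n + 3/7·y_{n+1}] ⇒ (1 − 3/7z)y_{n+1} = (1 + 4/7z)y_n
  so R(z) = (1 + 4/7z)/(1 − 3/7z).

Solve |R(x)|<1 on ℝ⁻.
x=-0.68: |R|=0.4735
R=−1: 1+4/7x = −1+3/7x ⇒ -1/7x=2 ⇒ x=2/(-1/7)=-14.0000
Confirm numerically:
  x=-12.829: |R|=0.97426 <1
  x=-12.674: |R|=0.97055 <1
  x=-10.730: |R|=0.91656 <1
  x=-10.611: |R|=0.91273 <1
  x=-14.471: |R|=1.00934 >1
  x=-14.246: |R|=1.00495 >1
So |R|<1 on (-14.0000, 0).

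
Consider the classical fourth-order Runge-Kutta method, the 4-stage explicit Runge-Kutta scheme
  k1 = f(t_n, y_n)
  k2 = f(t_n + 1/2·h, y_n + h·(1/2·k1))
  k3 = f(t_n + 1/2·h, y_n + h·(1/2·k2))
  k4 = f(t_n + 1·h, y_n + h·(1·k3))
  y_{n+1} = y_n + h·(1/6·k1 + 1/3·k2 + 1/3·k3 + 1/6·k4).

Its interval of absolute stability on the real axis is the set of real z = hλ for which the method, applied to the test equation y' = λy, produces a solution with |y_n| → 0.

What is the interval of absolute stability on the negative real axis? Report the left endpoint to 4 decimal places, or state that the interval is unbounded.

z∈(-2.7853,0).

On y'=λy, z=hλ:
  order 4, 4-stage ⇒ R(z)=1+z+z^2/2+z^3/6+z^4/24
  (e.g. R(-0.93)=0.39956, |R|=0.39956)

Need |R(x)|<1, x<0.
x=-0.93: |R|=0.3996
|R(-2.58)|=0.7321 |R(-2.18)|=0.4105 |R(-0.63)|=0.5333
Bisect:
  x_lo=-3.6134 |R|=3.1548  x_hi=-0.1039 |R|=0.9013
  mid=-1.85861 |R|=0.29575 →hi
  mid=-2.73598 |R|=0.92817 →hi
  mid=-3.17467 |R|=1.76429 →lo
  mid=-2.95533 |R|=1.28812 →lo
  mid=-2.84565 |R|=1.09489 →lo
  mid=-2.79082 |R|=1.00836 →lo
  mid=-2.76340 |R|=0.96749 →hi
  mid=-2.77711 |R|=0.98773 →hi
  mid=-2.78396 |R|=0.99800 →hi
  mid=-2.78739 |R|=1.00317 →lo
  ...
  [-2.78546,-2.78525] ⇒ x*=-2.7853
Interval (-2.7853, 0).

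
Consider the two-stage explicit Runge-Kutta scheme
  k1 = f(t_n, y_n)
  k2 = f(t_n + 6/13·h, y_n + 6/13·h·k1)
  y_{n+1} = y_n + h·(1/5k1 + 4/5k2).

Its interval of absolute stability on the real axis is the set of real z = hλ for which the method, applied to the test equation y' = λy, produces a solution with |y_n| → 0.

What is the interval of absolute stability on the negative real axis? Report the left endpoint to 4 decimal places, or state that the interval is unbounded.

Set f=λy, z=hλ:
  k1=λy_n ⇒ h·k1=z·y_n;  k2=λ(1+6/13z)y_n ⇒ h·k2=z(1+6/13z)y_n
  y_{n+1}/y_n = 1 + 1/5z + 4/5z(1+6/13z) = 1 + z + 24/65z²
  ⇒ R(z) = 1 + z + 24/65z².

Boundary: |R(x)|=1, x<0.
x=-0.33: |R|=0.7102
R=1: x+24/65x²=0 ⇒ x=−65/24=-2.7083; min R=1−1/(4·24/65)=0.3229>−1
Confirm numerically:
  x=-2.589: |R|=0.88592 <1
  x=-2.453: |R|=0.76874 <1
  x=-2.352: |R|=0.69055 <1
  x=-1.377: |R|=0.32311 <1
  x=-3.288: |R|=1.70373 >1
  x=-3.171: |R|=1.54170 >1
So |R|<1 on (-2.7083, 0).

(-2.7083, 0).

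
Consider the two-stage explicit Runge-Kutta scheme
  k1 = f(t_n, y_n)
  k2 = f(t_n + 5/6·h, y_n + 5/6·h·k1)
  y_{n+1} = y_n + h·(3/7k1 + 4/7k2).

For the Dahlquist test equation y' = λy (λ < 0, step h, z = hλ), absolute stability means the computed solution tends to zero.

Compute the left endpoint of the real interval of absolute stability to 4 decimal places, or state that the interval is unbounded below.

z* = -2.1000.

With y'=λy (z=hλ):
  k1=λy_n ⇒ h·k1=z·y_n;  k2=λ(1+5/6z)y_n ⇒ h·k2=z(1+5/6z)y_n
  y_{n+1}/y_n = 1 + 3/7z + 4/7z(1+5/6z) = 1 + z + 10/21z²
  ⇒ R(z) = 1 + z + 10/21z².

Find x<0 with |R(x)|<1.
x=-0.7: |R|=0.5333
R=1: x+10/21x²=0 ⇒ x=−21/10=-2.1000; min R=1−1/(4·10/21)=0.4750>−1
Confirm numerically:
  x=-1.878: |R|=0.80147 <1
  x=-1.498: |R|=0.57057 <1
  x=-1.102: |R|=0.47629 <1
  x=-2.276: |R|=1.19075 >1
  x=-2.272: |R|=1.18609 >1
  x=-2.175: |R|=1.07768 >1
Interval (-2.1000, 0).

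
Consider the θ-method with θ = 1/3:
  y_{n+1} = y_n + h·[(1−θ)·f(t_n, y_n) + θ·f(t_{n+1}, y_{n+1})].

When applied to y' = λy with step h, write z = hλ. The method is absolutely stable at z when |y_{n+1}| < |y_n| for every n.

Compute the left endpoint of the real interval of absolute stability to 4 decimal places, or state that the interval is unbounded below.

With y'=λy (z=hλ):
  y_{n+1} = y_n + z·[2/3·y_n + 1/3·y_{n+1}] ⇒ (1 − 1/3z)y_{n+1} = (1 + 2/3z)y_n
  so R(z) = (1 + 2/3z)/(1 − 1/3z).

Boundary: |R(x)|=1, x<0.
x=-0.6: |R|=0.5000
R=−1: 1+2/3x = −1+1/3x ⇒ -1/3x=2 ⇒ x=2/(-1/3)=-6.0000
Confirm numerically:
  x=-5.696: |R|=0.96504 <1
  x=-3.996: |R|=0.71355 <1
  x=-3.523: |R|=0.62027 <1
  x=-6.404: |R|=1.04296 >1
  x=-6.160: |R|=1.01747 >1
  x=-6.066: |R|=1.00728 >1
So |R|<1 on (-6.0000, 0).

z* = -6.0000.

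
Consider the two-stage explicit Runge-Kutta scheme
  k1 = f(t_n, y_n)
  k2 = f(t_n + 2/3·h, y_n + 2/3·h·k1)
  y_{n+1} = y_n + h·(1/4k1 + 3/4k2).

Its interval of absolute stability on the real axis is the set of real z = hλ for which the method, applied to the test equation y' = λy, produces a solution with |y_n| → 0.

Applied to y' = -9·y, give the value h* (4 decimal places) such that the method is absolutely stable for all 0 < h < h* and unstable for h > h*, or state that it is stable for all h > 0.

(-2.0000,0); λ=-9 ⇒ h* = (2)/9 = 0.2222.

On y'=λy, z=hλ:
  k1=λy_n ⇒ h·k1=z·y_n;  k2=λ(1+2/3z)y_n ⇒ h·k2=z(1+2/3z)y_n
  y_{n+1}/y_n = 1 + 1/4z + 3/4z(1+2/3z) = 1 + z + 1/2z²
  R(z) = 1 + z + 1/2z².

Boundary: |R(x)|=1, x<0.
x=-0.86: |R|=0.5098
R=1: x+1/2x²=0 ⇒ x=−2=-2.0000; min R=1−1/(4·1/2)=0.5000>−1
Confirm numerically:
  x=-1.866: |R|=0.87498 <1
  x=-1.408: |R|=0.58323 <1
  x=-1.292: |R|=0.54263 <1
  x=-0.816: |R|=0.51693 <1
  x=-2.366: |R|=1.43298 >1
  x=-2.198: |R|=1.21760 >1
Stable set (-2.0000, 0).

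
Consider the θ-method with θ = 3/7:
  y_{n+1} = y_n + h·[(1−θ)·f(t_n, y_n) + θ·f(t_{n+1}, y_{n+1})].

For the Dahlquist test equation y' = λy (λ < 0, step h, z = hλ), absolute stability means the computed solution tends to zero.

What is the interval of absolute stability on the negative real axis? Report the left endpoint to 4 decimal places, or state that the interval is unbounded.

Test eqn y'=λy, z=hλ:
  y_{n+1} = y_n + z·[4/7·y_n + 3/7·y_{n+1}] ⇒ (1 − 3/7z)y_{n+1} = (1 + 4/7z)y_n
  ⇒ R(z) = (1 + 4/7z)/(1 − 3/7z).

Boundary: |R(x)|=1, x<0.
x=-0.82: |R|=0.3932
R=−1: 1+4/7x = −1+3/7x ⇒ -1/7x=2 ⇒ x=2/(-1/7)=-14.0000
Confirm numerically:
  x=-9.865: |R|=0.88701 <1
  x=-9.058: |R|=0.85539 <1
  x=-5.879: |R|=0.67037 <1
  x=-14.561: |R|=1.01107 >1
  x=-14.383: |R|=1.00764 >1
  x=-14.288: |R|=1.00578 >1
Interval (-14.0000, 0).

z∈(-14.0000,0).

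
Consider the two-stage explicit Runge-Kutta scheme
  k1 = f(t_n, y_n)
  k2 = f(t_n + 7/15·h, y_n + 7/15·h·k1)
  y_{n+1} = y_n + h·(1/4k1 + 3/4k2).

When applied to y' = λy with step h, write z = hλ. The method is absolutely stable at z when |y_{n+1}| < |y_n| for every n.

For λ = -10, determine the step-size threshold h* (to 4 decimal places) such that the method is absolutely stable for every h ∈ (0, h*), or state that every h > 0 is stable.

On y'=λy, z=hλ:
  k1=λy_n ⇒ h·k1=z·y_n;  k2=λ(1+7/15z)y_n ⇒ h·k2=z(1+7/15z)y_n
  y_{n+1}/y_n = 1 + 1/4z + 3/4z(1+7/15z) = 1 + z + 7/20z²
  R(z) = 1 + z + 7/20z².

Solve |R(x)|<1 on ℝ⁻.
x=-0.96: |R|=0.3626
R=1: x+7/20x²=0 ⇒ x=−20/7=-2.8571; min R=1−1/(4·7/20)=0.2857>−1
Confirm numerically:
  x=-2.243: |R|=0.51787 <1
  x=-2.210: |R|=0.49943 <1
  x=-1.942: |R|=0.37798 <1
  x=-3.019: |R|=1.17103 >1
  x=-3.003: |R|=1.15330 >1
So |R|<1 on (-2.8571, 0).

(-2.8571,0); λ=-10 ⇒ h* = (20/7)/10 = 0.2857.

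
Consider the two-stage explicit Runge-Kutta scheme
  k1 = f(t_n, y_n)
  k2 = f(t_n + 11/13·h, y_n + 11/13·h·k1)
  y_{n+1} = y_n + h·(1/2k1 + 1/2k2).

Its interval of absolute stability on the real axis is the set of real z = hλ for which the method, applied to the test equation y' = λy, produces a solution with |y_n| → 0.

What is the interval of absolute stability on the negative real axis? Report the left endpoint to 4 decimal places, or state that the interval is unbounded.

Test eqn y'=λy, z=hλ:
  k1=λy_n ⇒ h·k1=z·y_n;  k2=λ(1+11/13z)y_n ⇒ h·k2=z(1+11/13z)y_n
  y_{n+1}/y_n = 1 + 1/2z + 1/2z(1+11/13z) = 1 + z + 11/26z²
  so R(z) = 1 + z + 11/26z².

Solve |R(x)|<1 on ℝ⁻.
x=-1.51: |R|=0.4547
R=1: x+11/26x²=0 ⇒ x=−26/11=-2.3636; min R=1−1/(4·11/26)=0.4091>−1
Confirm numerically:
  x=-1.451: |R|=0.43975 <1
  x=-1.325: |R|=0.41776 <1
  x=-1.173: |R|=0.40912 <1
  x=-2.847: |R|=1.58221 >1
  x=-2.467: |R|=1.10788 >1
Interval (-2.3636, 0).

z∈(-2.3636,0).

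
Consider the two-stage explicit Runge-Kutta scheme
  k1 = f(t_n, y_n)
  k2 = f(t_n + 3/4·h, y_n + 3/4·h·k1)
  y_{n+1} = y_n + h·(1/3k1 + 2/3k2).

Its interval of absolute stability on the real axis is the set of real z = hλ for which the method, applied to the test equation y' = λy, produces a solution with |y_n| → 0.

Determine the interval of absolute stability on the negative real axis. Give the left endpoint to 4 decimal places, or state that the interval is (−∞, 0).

z∈(-2.0000,0).

Set f=λy, z=hλ:
  k1=λy_n ⇒ h·k1=z·y_n;  k2=λ(1+3/4z)y_n ⇒ h·k2=z(1+3/4z)y_n
  y_{n+1}/y_n = 1 + 1/3z + 2/3z(1+3/4z) = 1 + z + 1/2z²
  so R(z) = 1 + z + 1/2z².

Need |R(x)|<1, x<0.
x=-1.24: |R|=0.5288
R=1: x+1/2x²=0 ⇒ x=−2=-2.0000; min R=1−1/(4·1/2)=0.5000>−1
Confirm numerically:
  x=-1.891: |R|=0.89694 <1
  x=-1.758: |R|=0.78728 <1
  x=-1.745: |R|=0.77751 <1
  x=-1.260: |R|=0.53380 <1
  x=-2.502: |R|=1.62800 >1
  x=-2.284: |R|=1.32433 >1
Interval (-2.0000, 0).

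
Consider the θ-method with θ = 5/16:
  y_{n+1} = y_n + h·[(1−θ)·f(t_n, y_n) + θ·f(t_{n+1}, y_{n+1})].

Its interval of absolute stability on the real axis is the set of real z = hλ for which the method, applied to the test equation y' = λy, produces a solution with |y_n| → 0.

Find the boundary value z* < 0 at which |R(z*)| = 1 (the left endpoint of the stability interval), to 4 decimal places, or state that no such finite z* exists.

With y'=λy (z=hλ):
  y_{n+1} = y_n + z·[11/16·y_n + 5/16·y_{n+1}] ⇒ (1 − 5/16z)y_{n+1} = (1 + 11/16z)y_n
  R(z) = (1 + 11/16z)/(1 − 5/16z).

Find x<0 with |R(x)|<1.
x=-1.19: |R|=0.1326
R=−1: 1+11/16x = −1+5/16x ⇒ -3/8x=2 ⇒ x=2/(-3/8)=-5.3333
Confirm numerically:
  x=-5.196: |R|=0.98037 <1
  x=-4.347: |R|=0.84317 <1
  x=-3.831: |R|=0.74359 <1
  x=-5.899: |R|=1.07460 >1
  x=-5.560: |R|=1.03105 >1
  x=-5.362: |R|=1.00402 >1
Stable set (-5.3333, 0).

z* = -5.3333.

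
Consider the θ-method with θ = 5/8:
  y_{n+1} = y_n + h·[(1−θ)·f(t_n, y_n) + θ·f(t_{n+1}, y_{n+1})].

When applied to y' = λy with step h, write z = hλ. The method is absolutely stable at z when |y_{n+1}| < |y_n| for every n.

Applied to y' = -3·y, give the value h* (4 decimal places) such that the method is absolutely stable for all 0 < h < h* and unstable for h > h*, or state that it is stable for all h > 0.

On y'=λy, z=hλ:
  y_{n+1} = y_n + z·[3/8·y_n + 5/8·y_{n+1}] ⇒ (1 − 5/8z)y_{n+1} = (1 + 3/8z)y_n
  so R(z) = (1 + 3/8z)/(1 − 5/8z).

Find x<0 with |R(x)|<1.
x=-1.08: |R|=0.3552
x=-2: |R|=0.1111
x=-10: |R|=0.3793
x=-100: |R|=0.5748
θ=5/8≥1/2 ⇒ |1+3/8x|<|1−5/8x| ∀x<0 ⇒ interval (−∞,0).

(−∞, 0) — no finite endpoint. Any h>0 works for λ=-3.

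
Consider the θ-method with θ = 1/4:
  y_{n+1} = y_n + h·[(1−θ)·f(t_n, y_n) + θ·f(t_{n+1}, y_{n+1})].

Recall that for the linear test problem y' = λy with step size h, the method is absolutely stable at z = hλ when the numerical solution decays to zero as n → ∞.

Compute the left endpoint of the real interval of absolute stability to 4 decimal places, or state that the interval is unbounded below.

On y'=λy, z=hλ:
  y_{n+1} = y_n + z·[3/4·y_n + 1/4·y_{n+1}] ⇒ (1 − 1/4z)y_{n+1} = (1 + 3/4z)y_n
  R(z) = (1 + 3/4z)/(1 − 1/4z).

Find x<0 with |R(x)|<1.
x=-1.46: |R|=0.0696
R=−1: 1+3/4x = −1+1/4x ⇒ -1/2x=2 ⇒ x=2/(-1/2)=-4.0000
Confirm numerically:
  x=-3.738: |R|=0.93228 <1
  x=-3.537: |R|=0.87714 <1
  x=-3.465: |R|=0.85666 <1
  x=-3.400: |R|=0.83784 <1
  x=-4.221: |R|=1.05376 >1
  x=-4.134: |R|=1.03295 >1
  x=-4.039: |R|=1.00970 >1
So |R|<1 on (-4.0000, 0).

left endpoint -4.0000.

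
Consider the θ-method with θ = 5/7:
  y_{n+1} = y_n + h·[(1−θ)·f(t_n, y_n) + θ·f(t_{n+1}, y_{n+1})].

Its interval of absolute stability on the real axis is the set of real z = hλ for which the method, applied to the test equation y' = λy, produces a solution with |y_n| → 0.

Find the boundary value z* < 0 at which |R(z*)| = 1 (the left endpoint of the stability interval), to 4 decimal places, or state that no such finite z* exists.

With y'=λy (z=hλ):
  y_{n+1} = y_n + z·[2/7·y_n + 5/7·y_{n+1}] ⇒ (1 − 5/7z)y_{n+1} = (1 + 2/7z)y_n
  R(z) = (1 + 2/7z)/(1 − 5/7z).

Solve |R(x)|<1 on ℝ⁻.
x=-0.89: |R|=0.4559
x=-2: |R|=0.1765
x=-10: |R|=0.2281
x=-100: |R|=0.3807
θ=5/7≥1/2 ⇒ |1+2/7x|<|1−5/7x| ∀x<0 ⇒ interval (−∞,0).

(−∞, 0) — no finite endpoint.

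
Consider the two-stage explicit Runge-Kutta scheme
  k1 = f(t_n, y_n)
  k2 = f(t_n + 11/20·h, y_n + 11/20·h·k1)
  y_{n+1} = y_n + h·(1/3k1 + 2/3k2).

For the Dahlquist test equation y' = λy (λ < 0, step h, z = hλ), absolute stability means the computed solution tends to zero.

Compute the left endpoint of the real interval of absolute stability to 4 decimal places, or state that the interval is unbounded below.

left endpoint -2.7273.

Set f=λy, z=hλ:
  k1=λy_n ⇒ h·k1=z·y_n;  k2=λ(1+11/20z)y_n ⇒ h·k2=z(1+11/20z)y_n
  y_{n+1}/y_n = 1 + 1/3z + 2/3z(1+11/20z) = 1 + z + 11/30z²
  ⇒ R(z) = 1 + z + 11/30z².

Solve |R(x)|<1 on ℝ⁻.
x=-0.48: |R|=0.6045
R=1: x+11/30x²=0 ⇒ x=−30/11=-2.7273; min R=1−1/(4·11/30)=0.3182>−1
Confirm numerically:
  x=-1.648: |R|=0.34783 <1
  x=-1.238: |R|=0.32397 <1
  x=-1.093: |R|=0.34504 <1
  x=-3.253: |R|=1.62707 >1
  x=-3.189: |R|=1.53990 >1
So |R|<1 on (-2.7273, 0).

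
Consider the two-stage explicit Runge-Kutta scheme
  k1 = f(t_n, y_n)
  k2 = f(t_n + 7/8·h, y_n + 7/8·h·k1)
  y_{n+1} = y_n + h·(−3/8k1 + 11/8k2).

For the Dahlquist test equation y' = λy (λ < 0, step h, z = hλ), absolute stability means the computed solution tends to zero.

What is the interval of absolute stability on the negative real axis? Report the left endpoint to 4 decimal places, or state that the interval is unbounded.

z∈(-0.8312,0).

Test eqn y'=λy, z=hλ:
  k1=λy_n ⇒ h·k1=z·y_n;  k2=λ(1+7/8z)y_n ⇒ h·k2=z(1+7/8z)y_n
  y_{n+1}/y_n = 1 − 3/8z + 11/8z(1+7/8z) = 1 + z + 77/64z²
  ⇒ R(z) = 1 + z + 77/64z².

Boundary: |R(x)|=1, x<0.
x=-1.58: |R|=2.4235
R=1: x+77/64x²=0 ⇒ x=−64/77=-0.8312; min R=1−1/(4·77/64)=0.7922>−1
Confirm numerically:
  x=-0.576: |R|=0.82317 <1
  x=-0.489: |R|=0.79869 <1
  x=-0.405: |R|=0.79234 <1
  x=-0.371: |R|=0.79460 <1
  x=-1.006: |R|=1.21161 >1
  x=-0.975: |R|=1.16872 >1
So |R|<1 on (-0.8312, 0).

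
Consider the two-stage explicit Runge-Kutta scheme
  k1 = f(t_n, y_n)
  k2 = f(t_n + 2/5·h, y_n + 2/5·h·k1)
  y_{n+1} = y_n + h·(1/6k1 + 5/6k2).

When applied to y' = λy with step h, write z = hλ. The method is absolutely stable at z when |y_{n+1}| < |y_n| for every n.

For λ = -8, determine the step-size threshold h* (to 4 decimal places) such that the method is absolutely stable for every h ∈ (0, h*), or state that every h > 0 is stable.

Set f=λy, z=hλ:
  k1=λy_n ⇒ h·k1=z·y_n;  k2=λ(1+2/5z)y_n ⇒ h·k2=z(1+2/5z)y_n
  y_{n+1}/y_n = 1 + 1/6z + 5/6z(1+2/5z) = 1 + z + 1/3z²
  so R(z) = 1 + z + 1/3z².

Solve |R(x)|<1 on ℝ⁻.
x=-0.43: |R|=0.6316
R=1: x+1/3x²=0 ⇒ x=−3=-3.0000; min R=1−1/(4·1/3)=0.2500>−1
Confirm numerically:
  x=-2.367: |R|=0.50056 <1
  x=-2.185: |R|=0.40641 <1
  x=-1.533: |R|=0.25036 <1
  x=-3.410: |R|=1.46603 >1
  x=-3.349: |R|=1.38960 >1
  x=-3.181: |R|=1.19192 >1
So |R|<1 on (-3.0000, 0).

(-3.0000,0); λ=-8 ⇒ h* = (3)/8 = 0.3750.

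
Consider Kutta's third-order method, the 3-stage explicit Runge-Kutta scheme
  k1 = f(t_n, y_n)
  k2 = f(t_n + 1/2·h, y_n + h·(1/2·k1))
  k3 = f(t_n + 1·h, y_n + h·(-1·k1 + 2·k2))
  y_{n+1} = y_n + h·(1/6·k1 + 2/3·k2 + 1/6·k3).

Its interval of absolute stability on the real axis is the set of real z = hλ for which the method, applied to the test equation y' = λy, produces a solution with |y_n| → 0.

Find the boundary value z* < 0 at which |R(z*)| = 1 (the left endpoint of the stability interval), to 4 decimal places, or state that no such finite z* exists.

With y'=λy (z=hλ):
  order 3, 3-stage ⇒ R(z)=1+z+z^2/2+z^3/6
  (e.g. R(-0.95)=0.35835, |R|=0.35835)

Find x<0 with |R(x)|<1.
x=-0.95: |R|=0.3584
|R(-2.59)|=1.1316 |R(-2.36)|=0.7659 |R(-1.6)|=0.0027
Bisect:
  x_lo=-3.3735 |R|=3.0820  x_hi=-0.3946 |R|=0.6730
  mid=-1.88403 |R|=0.22383 →hi
  mid=-2.62877 |R|=1.20122 →lo
  mid=-2.25640 |R|=0.62542 →hi
  mid=-2.44259 |R|=0.88832 →hi
  mid=-2.53568 |R|=1.03811 →lo
  mid=-2.48914 |R|=0.96160 →hi
  mid=-2.51241 |R|=0.99945 →hi
  mid=-2.52405 |R|=1.01868 →lo
  mid=-2.51823 |R|=1.00904 →lo
  mid=-2.51532 |R|=1.00424 →lo
  ...
  [-2.51277,-2.51259] ⇒ x*=-2.5127
So |R|<1 on (-2.5127, 0).

z* = -2.5127.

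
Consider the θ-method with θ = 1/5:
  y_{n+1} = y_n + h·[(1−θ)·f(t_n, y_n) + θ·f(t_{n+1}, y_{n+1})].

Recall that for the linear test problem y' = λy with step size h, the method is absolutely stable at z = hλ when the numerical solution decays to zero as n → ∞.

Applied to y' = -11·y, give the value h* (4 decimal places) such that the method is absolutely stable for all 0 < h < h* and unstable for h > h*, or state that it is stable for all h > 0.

(-3.3333,0); λ=-11 ⇒ h* = (10/3)/11 = 0.3030.

Test eqn y'=λy, z=hλ:
  y_{n+1} = y_n + z·[4/5·y_n + 1/5·y_{n+1}] ⇒ (1 − 1/5z)y_{n+1} = (1 + 4/5z)y_n
  ⇒ R(z) = (1 + 4/5z)/(1 − 1/5z).

Need |R(x)|<1, x<0.
x=-1.1: |R|=0.0984
R=−1: 1+4/5x = −1+1/5x ⇒ -3/5x=2 ⇒ x=2/(-3/5)=-3.3333
Confirm numerically:
  x=-3.063: |R|=0.89942 <1
  x=-2.984: |R|=0.86874 <1
  x=-2.674: |R|=0.74225 <1
  x=-1.997: |R|=0.42704 <1
  x=-3.885: |R|=1.18627 >1
  x=-3.693: |R|=1.12412 >1
So |R|<1 on (-3.3333, 0).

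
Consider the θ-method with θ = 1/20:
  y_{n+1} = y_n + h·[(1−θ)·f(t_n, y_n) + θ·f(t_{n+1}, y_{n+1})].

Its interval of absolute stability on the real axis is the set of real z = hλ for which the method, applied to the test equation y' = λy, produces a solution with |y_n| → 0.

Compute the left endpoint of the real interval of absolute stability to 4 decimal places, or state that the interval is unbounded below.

left endpoint -2.2222.

On y'=λy, z=hλ:
  y_{n+1} = y_n + z·[19/20·y_n + 1/20·y_{n+1}] ⇒ (1 − 1/20z)y_{n+1} = (1 + 19/20z)y_n
  R(z) = (1 + 19/20z)/(1 − 1/20z).

Solve |R(x)|<1 on ℝ⁻.
x=-1.33: |R|=0.2471
R=−1: 1+19/20x = −1+1/20x ⇒ -9/10x=2 ⇒ x=2/(-9/10)=-2.2222
Confirm numerically:
  x=-2.152: |R|=0.94294 <1
  x=-2.084: |R|=0.88734 <1
  x=-1.886: |R|=0.72348 <1
  x=-1.877: |R|=0.71596 <1
  x=-2.682: |R|=1.36487 >1
  x=-2.650: |R|=1.33996 >1
  x=-2.579: |R|=1.28442 >1
Stable set (-2.2222, 0).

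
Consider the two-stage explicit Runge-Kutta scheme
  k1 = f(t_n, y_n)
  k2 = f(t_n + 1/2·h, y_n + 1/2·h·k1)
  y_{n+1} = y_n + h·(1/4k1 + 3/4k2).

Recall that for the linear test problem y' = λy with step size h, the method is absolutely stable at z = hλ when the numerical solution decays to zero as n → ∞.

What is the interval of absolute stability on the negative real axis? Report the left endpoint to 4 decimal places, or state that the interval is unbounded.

(-2.6667, 0).

Set f=λy, z=hλ:
  k1=λy_n ⇒ h·k1=z·y_n;  k2=λ(1+1/2z)y_n ⇒ h·k2=z(1+1/2z)y_n
  y_{n+1}/y_n = 1 + 1/4z + 3/4z(1+1/2z) = 1 + z + 3/8z²
  so R(z) = 1 + z + 3/8z².

Need |R(x)|<1, x<0.
x=-0.54: |R|=0.5694
R=1: x+3/8x²=0 ⇒ x=−8/3=-2.6667; min R=1−1/(4·3/8)=0.3333>−1
Confirm numerically:
  x=-1.944: |R|=0.47318 <1
  x=-1.851: |R|=0.43383 <1
  x=-1.816: |R|=0.42070 <1
  x=-1.371: |R|=0.33387 <1
  x=-3.175: |R|=1.60523 >1
  x=-2.954: |R|=1.31829 >1
So |R|<1 on (-2.6667, 0).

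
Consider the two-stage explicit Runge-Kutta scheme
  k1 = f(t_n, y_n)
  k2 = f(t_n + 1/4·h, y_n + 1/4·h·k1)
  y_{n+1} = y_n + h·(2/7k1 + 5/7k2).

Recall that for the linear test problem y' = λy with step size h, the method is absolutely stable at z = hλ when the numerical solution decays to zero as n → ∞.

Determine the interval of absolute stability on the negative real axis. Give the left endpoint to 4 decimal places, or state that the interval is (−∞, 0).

Set f=λy, z=hλ:
  k1=λy_n ⇒ h·k1=z·y_n;  k2=λ(1+1/4z)y_n ⇒ h·k2=z(1+1/4z)y_n
  y_{n+1}/y_n = 1 + 2/7z + 5/7z(1+1/4z) = 1 + z + 5/28z²
  ⇒ R(z) = 1 + z + 5/28z².

Solve |R(x)|<1 on ℝ⁻.
x=-0.65: |R|=0.4254
R=1: x+5/28x²=0 ⇒ x=−28/5=-5.6000; min R=1−1/(4·5/28)=-0.4000>−1
Confirm numerically:
  x=-4.865: |R|=0.36147 <1
  x=-4.256: |R|=0.02144 <1
  x=-3.720: |R|=0.24886 <1
  x=-2.602: |R|=0.39300 <1
  x=-6.158: |R|=1.61360 >1
  x=-5.957: |R|=1.37976 >1
  x=-5.714: |R|=1.11632 >1
Stable set (-5.6000, 0).

z∈(-5.6000,0).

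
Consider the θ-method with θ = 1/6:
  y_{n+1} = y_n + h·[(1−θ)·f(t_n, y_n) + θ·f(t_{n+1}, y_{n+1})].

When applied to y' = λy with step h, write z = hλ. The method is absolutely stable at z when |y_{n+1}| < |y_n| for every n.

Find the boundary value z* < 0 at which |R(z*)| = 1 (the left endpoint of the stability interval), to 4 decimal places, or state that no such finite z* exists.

z* = -3.0000.

With y'=λy (z=hλ):
  y_{n+1} = y_n + z·[5/6·y_n + 1/6·y_{n+1}] ⇒ (1 − 1/6z)y_{n+1} = (1 + 5/6z)y_n
  Hence R(z) = (1 + 5/6z)/(1 − 1/6z).

Solve |R(x)|<1 on ℝ⁻.
x=-1.44: |R|=0.1613
R=−1: 1+5/6x = −1+1/6x ⇒ -2/3x=2 ⇒ x=2/(-2/3)=-3.0000
Confirm numerically:
  x=-2.851: |R|=0.93266 <1
  x=-2.835: |R|=0.92530 <1
  x=-2.710: |R|=0.86682 <1
  x=-1.908: |R|=0.44765 <1
  x=-3.426: |R|=1.18078 >1
  x=-3.385: |R|=1.16409 >1
Stable set (-3.0000, 0).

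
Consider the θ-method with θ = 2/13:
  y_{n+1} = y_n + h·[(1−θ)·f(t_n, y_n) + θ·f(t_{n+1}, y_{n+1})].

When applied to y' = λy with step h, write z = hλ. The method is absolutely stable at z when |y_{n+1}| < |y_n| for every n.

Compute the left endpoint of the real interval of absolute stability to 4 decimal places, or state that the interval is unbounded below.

Test eqn y'=λy, z=hλ:
  y_{n+1} = y_n + z·[11/13·y_n + 2/13·y_{n+1}] ⇒ (1 − 2/13z)y_{n+1} = (1 + 11/13z)y_n
  Hence R(z) = (1 + 11/13z)/(1 − 2/13z).

Need |R(x)|<1, x<0.
x=-1.15: |R|=0.0229
R=−1: 1+11/13x = −1+2/13x ⇒ -9/13x=2 ⇒ x=2/(-9/13)=-2.8889
Confirm numerically:
  x=-2.219: |R|=0.65426 <1
  x=-2.085: |R|=0.57863 <1
  x=-2.041: |R|=0.55327 <1
  x=-1.337: |R|=0.10891 <1
  x=-3.472: |R|=1.26314 >1
  x=-3.018: |R|=1.06104 >1
So |R|<1 on (-2.8889, 0).

z* = -2.8889.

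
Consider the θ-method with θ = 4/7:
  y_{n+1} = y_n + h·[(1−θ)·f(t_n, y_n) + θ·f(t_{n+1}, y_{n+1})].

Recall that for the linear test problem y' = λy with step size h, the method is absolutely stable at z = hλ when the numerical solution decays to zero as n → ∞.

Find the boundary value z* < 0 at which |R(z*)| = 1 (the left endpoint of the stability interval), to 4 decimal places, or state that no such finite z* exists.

On y'=λy, z=hλ:
  y_{n+1} = y_n + z·[3/7·y_n + 4/7·y_{n+1}] ⇒ (1 − 4/7z)y_{n+1} = (1 + 3/7z)y_n
  ⇒ R(z) = (1 + 3/7z)/(1 − 4/7z).

Need |R(x)|<1, x<0.
x=-0.69: |R|=0.5051
x=-2: |R|=0.0667
x=-10: |R|=0.4894
x=-100: |R|=0.7199
θ=4/7≥1/2 ⇒ |1+3/7x|<|1−4/7x| ∀x<0 ⇒ interval (−∞,0).

(−∞, 0) — no finite endpoint.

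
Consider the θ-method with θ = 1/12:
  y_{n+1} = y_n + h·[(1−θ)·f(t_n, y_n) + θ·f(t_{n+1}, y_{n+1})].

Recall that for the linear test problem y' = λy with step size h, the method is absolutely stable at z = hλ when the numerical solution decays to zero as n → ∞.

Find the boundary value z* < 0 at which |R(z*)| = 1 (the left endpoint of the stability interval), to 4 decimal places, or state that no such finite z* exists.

With y'=λy (z=hλ):
  y_{n+1} = y_n + z·[11/12·y_n + 1/12·y_{n+1}] ⇒ (1 − 1/12z)y_{n+1} = (1 + 11/12z)y_n
  R(z) = (1 + 11/12z)/(1 − 1/12z).

Find x<0 with |R(x)|<1.
x=-1.37: |R|=0.2296
R=−1: 1+11/12x = −1+1/12x ⇒ -5/6x=2 ⇒ x=2/(-5/6)=-2.4000
Confirm numerically:
  x=-2.282: |R|=0.91738 <1
  x=-1.236: |R|=0.12058 <1
  x=-0.980: |R|=0.09399 <1
  x=-2.968: |R|=1.37948 >1
  x=-2.788: |R|=1.26237 >1
  x=-2.666: |R|=1.18137 >1
So |R|<1 on (-2.4000, 0).

left endpoint -2.4000.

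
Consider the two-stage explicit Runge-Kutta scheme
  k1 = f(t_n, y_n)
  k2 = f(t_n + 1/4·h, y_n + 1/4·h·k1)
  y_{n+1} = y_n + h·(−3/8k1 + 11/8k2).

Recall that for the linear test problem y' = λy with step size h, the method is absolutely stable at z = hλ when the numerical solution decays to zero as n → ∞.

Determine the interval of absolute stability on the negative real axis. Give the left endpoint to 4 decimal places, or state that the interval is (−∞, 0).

(-2.9091, 0).

With y'=λy (z=hλ):
  k1=λy_n ⇒ h·k1=z·y_n;  k2=λ(1+1/4z)y_n ⇒ h·k2=z(1+1/4z)y_n
  y_{n+1}/y_n = 1 − 3/8z + 11/8z(1+1/4z) = 1 + z + 11/32z²
  so R(z) = 1 + z + 11/32z².

Solve |R(x)|<1 on ℝ⁻.
x=-0.96: |R|=0.3568
R=1: x+11/32x²=0 ⇒ x=−32/11=-2.9091; min R=1−1/(4·11/32)=0.2727>−1
Confirm numerically:
  x=-1.757: |R|=0.30417 <1
  x=-1.469: |R|=0.27280 <1
  x=-1.411: |R|=0.27338 <1
  x=-1.391: |R|=0.27412 <1
  x=-3.404: |R|=1.57911 >1
  x=-3.029: |R|=1.12485 >1
  x=-3.005: |R|=1.09907 >1
Interval (-2.9091, 0).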